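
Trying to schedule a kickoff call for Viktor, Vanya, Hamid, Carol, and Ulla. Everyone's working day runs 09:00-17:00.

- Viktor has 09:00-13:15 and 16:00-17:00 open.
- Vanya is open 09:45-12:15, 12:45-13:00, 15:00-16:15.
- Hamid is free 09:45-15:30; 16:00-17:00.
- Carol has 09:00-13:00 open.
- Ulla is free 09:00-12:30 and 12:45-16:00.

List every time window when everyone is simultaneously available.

09:45-12:15, 12:45-13:00

Viktor ∩ Vanya: 09:45-12:15, 12:45-13:00, 16:00-16:15.
Viktor ∩ Vanya ∩ Hamid: 09:45-12:15, 12:45-13:00, 16:00-16:15.
Viktor ∩ Vanya ∩ Hamid ∩ Carol: 09:45-12:15, 12:45-13:00.
Viktor ∩ Vanya ∩ Hamid ∩ Carol ∩ Ulla: 09:45-12:15, 12:45-13:00.
So the common availability across everyone is 09:45-12:15, 12:45-13:00.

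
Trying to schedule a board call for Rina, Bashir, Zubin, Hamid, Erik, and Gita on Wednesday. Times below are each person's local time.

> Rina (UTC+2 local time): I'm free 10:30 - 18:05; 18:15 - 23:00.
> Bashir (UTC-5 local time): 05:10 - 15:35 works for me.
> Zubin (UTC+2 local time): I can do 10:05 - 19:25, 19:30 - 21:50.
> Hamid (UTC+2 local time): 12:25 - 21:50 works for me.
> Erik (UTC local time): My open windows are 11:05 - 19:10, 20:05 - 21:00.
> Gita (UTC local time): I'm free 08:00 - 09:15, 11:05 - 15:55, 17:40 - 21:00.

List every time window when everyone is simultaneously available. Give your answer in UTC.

11:05-15:55, 17:40-19:10

Rina in UTC: 08:30-16:05, 16:15-21:00 (subtract 2h to convert from UTC+2).
Bashir in UTC: 10:10-20:35 (add 5h to convert from UTC-5).
Zubin in UTC: 08:05-17:25, 17:30-19:50 (subtract 2h to convert from UTC+2).
Hamid in UTC: 10:25-19:50 (subtract 2h to convert from UTC+2).
Erik in UTC: 11:05-19:10, 20:05-21:00.
Gita in UTC: 08:00-09:15, 11:05-15:55, 17:40-21:00.
Rina ∩ Bashir: 10:10-16:05, 16:15-20:35.
Rina ∩ Bashir ∩ Zubin: 10:10-16:05, 16:15-17:25, 17:30-19:50.
Rina ∩ Bashir ∩ Zubin ∩ Hamid: 10:25-16:05, 16:15-17:25, 17:30-19:50.
Rina ∩ Bashir ∩ Zubin ∩ Hamid ∩ Erik: 11:05-16:05, 16:15-17:25, 17:30-19:10.
Rina ∩ Bashir ∩ Zubin ∩ Hamid ∩ Erik ∩ Gita: 11:05-15:55, 17:40-19:10.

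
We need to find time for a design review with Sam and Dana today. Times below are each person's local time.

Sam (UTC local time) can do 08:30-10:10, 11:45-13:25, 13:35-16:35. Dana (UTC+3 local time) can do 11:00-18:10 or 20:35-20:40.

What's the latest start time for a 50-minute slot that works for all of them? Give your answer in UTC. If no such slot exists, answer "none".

Sam in UTC: 08:30-10:10, 11:45-13:25, 13:35-16:35.
Dana in UTC: 08:00-15:10, 17:35-17:40 (subtract 3h to convert from UTC+3).
Sam ∩ Dana: 08:30-10:10, 11:45-13:25, 13:35-15:10.
The last common window of at least 50 minutes is 13:35-15:10; a 50-minute meeting can start as late as 14:20 and still end by 15:10.

14:20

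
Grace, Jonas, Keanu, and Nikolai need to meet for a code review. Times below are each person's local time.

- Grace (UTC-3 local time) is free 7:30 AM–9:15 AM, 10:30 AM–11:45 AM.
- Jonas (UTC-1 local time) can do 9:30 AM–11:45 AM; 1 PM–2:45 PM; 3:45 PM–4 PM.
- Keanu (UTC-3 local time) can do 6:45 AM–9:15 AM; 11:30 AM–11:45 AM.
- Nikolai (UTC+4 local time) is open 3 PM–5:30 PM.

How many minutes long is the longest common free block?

Grace in UTC: 10:30-12:15, 13:30-14:45 (add 3h to convert from UTC-3).
Jonas in UTC: 10:30-12:45, 14:00-15:45, 16:45-17:00 (add 1h to convert from UTC-1).
Keanu in UTC: 09:45-12:15, 14:30-14:45 (add 3h to convert from UTC-3).
Nikolai in UTC: 11:00-13:30 (subtract 4h to convert from UTC+4).
Grace ∩ Jonas: 10:30-12:15, 14:00-14:45.
Grace ∩ Jonas ∩ Keanu: 10:30-12:15, 14:30-14:45.
Grace ∩ Jonas ∩ Keanu ∩ Nikolai: 11:00-12:15.
The longest is 11:00-12:15 at 75 minutes.

75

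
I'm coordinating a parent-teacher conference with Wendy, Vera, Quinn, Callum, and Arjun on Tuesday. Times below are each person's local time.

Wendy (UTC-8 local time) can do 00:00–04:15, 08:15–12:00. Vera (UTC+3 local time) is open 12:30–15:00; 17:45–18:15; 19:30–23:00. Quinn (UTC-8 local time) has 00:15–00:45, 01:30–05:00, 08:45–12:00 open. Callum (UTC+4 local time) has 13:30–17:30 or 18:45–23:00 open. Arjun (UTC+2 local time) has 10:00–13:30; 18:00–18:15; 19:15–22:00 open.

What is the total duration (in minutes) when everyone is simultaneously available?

225

Wendy in UTC: 08:00-12:15, 16:15-20:00 (add 8h to convert from UTC-8).
Vera in UTC: 09:30-12:00, 14:45-15:15, 16:30-20:00 (subtract 3h to convert from UTC+3).
Quinn in UTC: 08:15-08:45, 09:30-13:00, 16:45-20:00 (add 8h to convert from UTC-8).
Callum in UTC: 09:30-13:30, 14:45-19:00 (subtract 4h to convert from UTC+4).
Arjun in UTC: 08:00-11:30, 16:00-16:15, 17:15-20:00 (subtract 2h to convert from UTC+2).
Wendy ∩ Vera: 09:30-12:00, 16:30-20:00.
Wendy ∩ Vera ∩ Quinn: 09:30-12:00, 16:45-20:00.
Wendy ∩ Vera ∩ Quinn ∩ Callum: 09:30-12:00, 16:45-19:00.
Wendy ∩ Vera ∩ Quinn ∩ Callum ∩ Arjun: 09:30-11:30, 17:15-19:00.
Those are the intersection windows.
Summing the common windows: 120 + 105 = 225 minutes.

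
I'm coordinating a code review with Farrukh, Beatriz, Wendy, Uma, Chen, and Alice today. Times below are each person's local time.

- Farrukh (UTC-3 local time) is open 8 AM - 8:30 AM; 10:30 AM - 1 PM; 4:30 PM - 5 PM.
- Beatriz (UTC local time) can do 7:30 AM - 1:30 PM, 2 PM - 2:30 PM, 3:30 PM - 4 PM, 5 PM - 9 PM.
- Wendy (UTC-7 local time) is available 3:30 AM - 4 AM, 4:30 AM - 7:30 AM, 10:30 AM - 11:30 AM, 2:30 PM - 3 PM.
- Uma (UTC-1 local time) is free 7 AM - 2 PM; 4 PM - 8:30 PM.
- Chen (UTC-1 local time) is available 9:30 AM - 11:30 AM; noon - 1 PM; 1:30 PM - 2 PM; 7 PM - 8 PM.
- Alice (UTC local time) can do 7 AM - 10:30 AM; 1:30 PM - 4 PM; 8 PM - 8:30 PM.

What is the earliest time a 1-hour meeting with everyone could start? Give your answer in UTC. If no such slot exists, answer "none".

Farrukh in UTC: 11:00-11:30, 13:30-16:00, 19:30-20:00 (add 3h to convert from UTC-3).
Beatriz in UTC: 07:30-13:30, 14:00-14:30, 15:30-16:00, 17:00-21:00.
Wendy in UTC: 10:30-11:00, 11:30-14:30, 17:30-18:30, 21:30-22:00 (add 7h to convert from UTC-7).
Uma in UTC: 08:00-15:00, 17:00-21:30 (add 1h to convert from UTC-1).
Chen in UTC: 10:30-12:30, 13:00-14:00, 14:30-15:00, 20:00-21:00 (add 1h to convert from UTC-1).
Alice in UTC: 07:00-10:30, 13:30-16:00, 20:00-20:30.
Farrukh ∩ Beatriz: 11:00-11:30, 14:00-14:30, 15:30-16:00, 19:30-20:00.
Farrukh ∩ Beatriz ∩ Wendy: 14:00-14:30.
Farrukh ∩ Beatriz ∩ Wendy ∩ Uma: 14:00-14:30.
Farrukh ∩ Beatriz ∩ Wendy ∩ Uma ∩ Chen: ∅.
Farrukh ∩ Beatriz ∩ Wendy ∩ Uma ∩ Chen ∩ Alice: ∅.
There is no time when everyone is free.
No common window is at least 60 minutes long.

none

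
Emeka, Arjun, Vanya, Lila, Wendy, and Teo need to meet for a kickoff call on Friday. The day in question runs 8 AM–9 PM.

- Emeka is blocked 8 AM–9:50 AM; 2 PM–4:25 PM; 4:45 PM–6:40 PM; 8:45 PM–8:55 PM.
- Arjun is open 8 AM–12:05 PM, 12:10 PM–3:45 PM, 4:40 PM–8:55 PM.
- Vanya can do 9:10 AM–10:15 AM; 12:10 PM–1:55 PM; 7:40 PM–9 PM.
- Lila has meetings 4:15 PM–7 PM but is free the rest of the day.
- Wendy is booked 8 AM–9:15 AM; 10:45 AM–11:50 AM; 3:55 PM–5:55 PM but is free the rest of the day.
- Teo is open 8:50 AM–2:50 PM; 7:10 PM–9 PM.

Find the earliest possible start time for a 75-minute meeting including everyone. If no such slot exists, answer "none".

12:10

Emeka free: 09:50-14:00, 16:25-16:45, 18:40-20:45, 20:55-21:00 (invert busy blocks within the working day).
Arjun free: 08:00-12:05, 12:10-15:45, 16:40-20:55.
Vanya free: 09:10-10:15, 12:10-13:55, 19:40-21:00.
Lila free: 08:00-16:15, 19:00-21:00 (invert busy blocks within the working day).
Wendy free: 09:15-10:45, 11:50-15:55, 17:55-21:00 (invert busy blocks within the working day).
Teo free: 08:50-14:50, 19:10-21:00.
Emeka ∩ Arjun: 09:50-12:05, 12:10-14:00, 16:40-16:45, 18:40-20:45.
Emeka ∩ Arjun ∩ Vanya: 09:50-10:15, 12:10-13:55, 19:40-20:45.
Emeka ∩ Arjun ∩ Vanya ∩ Lila: 09:50-10:15, 12:10-13:55, 19:40-20:45.
Emeka ∩ Arjun ∩ Vanya ∩ Lila ∩ Wendy: 09:50-10:15, 12:10-13:55, 19:40-20:45.
Emeka ∩ Arjun ∩ Vanya ∩ Lila ∩ Wendy ∩ Teo: 09:50-10:15, 12:10-13:55, 19:40-20:45.
Those are the intersection windows.
The first common window of at least 75 minutes is 12:10-13:55, so the earliest start is 12:10.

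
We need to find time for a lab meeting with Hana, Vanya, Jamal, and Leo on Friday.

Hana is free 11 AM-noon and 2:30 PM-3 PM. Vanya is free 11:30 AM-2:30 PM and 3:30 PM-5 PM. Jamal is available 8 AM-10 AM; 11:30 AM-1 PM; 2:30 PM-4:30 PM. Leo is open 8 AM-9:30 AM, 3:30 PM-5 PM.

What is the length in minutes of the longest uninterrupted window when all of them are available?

Hana ∩ Vanya: 11:30-12:00.
Hana ∩ Vanya ∩ Jamal: 11:30-12:00.
Hana ∩ Vanya ∩ Jamal ∩ Leo: ∅.
There is no time when everyone is free.
No common window exists, so the longest block is 0 minutes.

0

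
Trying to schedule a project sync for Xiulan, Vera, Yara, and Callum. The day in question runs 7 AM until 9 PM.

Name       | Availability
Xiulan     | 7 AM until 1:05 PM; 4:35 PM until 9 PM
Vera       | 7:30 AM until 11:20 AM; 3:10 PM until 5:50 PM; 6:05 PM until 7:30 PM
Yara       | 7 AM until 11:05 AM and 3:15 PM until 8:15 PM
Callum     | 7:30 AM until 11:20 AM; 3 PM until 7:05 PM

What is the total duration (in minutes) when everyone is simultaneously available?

350

Xiulan ∩ Vera: 07:30-11:20, 16:35-17:50, 18:05-19:30.
Xiulan ∩ Vera ∩ Yara: 07:30-11:05, 16:35-17:50, 18:05-19:30.
Xiulan ∩ Vera ∩ Yara ∩ Callum: 07:30-11:05, 16:35-17:50, 18:05-19:05.
Summing the common windows: 215 + 75 + 60 = 350 minutes.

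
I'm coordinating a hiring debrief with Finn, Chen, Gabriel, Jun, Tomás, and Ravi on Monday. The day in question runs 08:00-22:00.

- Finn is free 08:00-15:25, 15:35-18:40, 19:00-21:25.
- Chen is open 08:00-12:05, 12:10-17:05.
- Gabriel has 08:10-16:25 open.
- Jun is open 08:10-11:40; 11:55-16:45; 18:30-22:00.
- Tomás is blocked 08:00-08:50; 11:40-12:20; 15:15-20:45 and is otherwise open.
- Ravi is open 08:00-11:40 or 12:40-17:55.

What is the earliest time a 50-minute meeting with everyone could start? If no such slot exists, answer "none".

08:50

Finn free: 08:00-15:25, 15:35-18:40, 19:00-21:25.
Chen free: 08:00-12:05, 12:10-17:05.
Gabriel free: 08:10-16:25.
Jun free: 08:10-11:40, 11:55-16:45, 18:30-22:00.
Tomás free: 08:50-11:40, 12:20-15:15, 20:45-22:00 (invert busy blocks within the working day).
Ravi free: 08:00-11:40, 12:40-17:55.
Finn ∩ Chen: 08:00-12:05, 12:10-15:25, 15:35-17:05.
Finn ∩ Chen ∩ Gabriel: 08:10-12:05, 12:10-15:25, 15:35-16:25.
Finn ∩ Chen ∩ Gabriel ∩ Jun: 08:10-11:40, 11:55-12:05, 12:10-15:25, 15:35-16:25.
Finn ∩ Chen ∩ Gabriel ∩ Jun ∩ Tomás: 08:50-11:40, 12:20-15:15.
Finn ∩ Chen ∩ Gabriel ∩ Jun ∩ Tomás ∩ Ravi: 08:50-11:40, 12:40-15:15.
The first common window of at least 50 minutes is 08:50-11:40, so the earliest start is 08:50.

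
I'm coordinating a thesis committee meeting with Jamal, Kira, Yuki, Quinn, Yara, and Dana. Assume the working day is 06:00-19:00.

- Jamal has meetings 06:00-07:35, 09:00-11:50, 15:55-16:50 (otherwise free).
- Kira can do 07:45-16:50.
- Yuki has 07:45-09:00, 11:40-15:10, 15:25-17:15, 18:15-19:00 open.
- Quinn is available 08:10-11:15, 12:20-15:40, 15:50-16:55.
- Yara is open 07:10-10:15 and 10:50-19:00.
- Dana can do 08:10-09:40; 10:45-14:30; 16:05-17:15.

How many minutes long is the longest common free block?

Jamal free: 07:35-09:00, 11:50-15:55, 16:50-19:00 (invert busy blocks within the working day).
Kira free: 07:45-16:50.
Yuki free: 07:45-09:00, 11:40-15:10, 15:25-17:15, 18:15-19:00.
Quinn free: 08:10-11:15, 12:20-15:40, 15:50-16:55.
Yara free: 07:10-10:15, 10:50-19:00.
Dana free: 08:10-09:40, 10:45-14:30, 16:05-17:15.
Jamal ∩ Kira: 07:45-09:00, 11:50-15:55.
Jamal ∩ Kira ∩ Yuki: 07:45-09:00, 11:50-15:10, 15:25-15:55.
Jamal ∩ Kira ∩ Yuki ∩ Quinn: 08:10-09:00, 12:20-15:10, 15:25-15:40, 15:50-15:55.
Jamal ∩ Kira ∩ Yuki ∩ Quinn ∩ Yara: 08:10-09:00, 12:20-15:10, 15:25-15:40, 15:50-15:55.
Jamal ∩ Kira ∩ Yuki ∩ Quinn ∩ Yara ∩ Dana: 08:10-09:00, 12:20-14:30.
The longest is 12:20-14:30 at 130 minutes.

130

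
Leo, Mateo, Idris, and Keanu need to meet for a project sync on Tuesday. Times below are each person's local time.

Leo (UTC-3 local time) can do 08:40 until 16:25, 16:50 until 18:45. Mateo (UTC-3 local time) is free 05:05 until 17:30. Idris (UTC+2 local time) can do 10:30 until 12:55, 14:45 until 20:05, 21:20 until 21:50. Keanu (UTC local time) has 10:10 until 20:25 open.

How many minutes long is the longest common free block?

Leo in UTC: 11:40-19:25, 19:50-21:45 (add 3h to convert from UTC-3).
Mateo in UTC: 08:05-20:30 (add 3h to convert from UTC-3).
Idris in UTC: 08:30-10:55, 12:45-18:05, 19:20-19:50 (subtract 2h to convert from UTC+2).
Keanu in UTC: 10:10-20:25.
Leo ∩ Mateo: 11:40-19:25, 19:50-20:30.
Leo ∩ Mateo ∩ Idris: 12:45-18:05, 19:20-19:25.
Leo ∩ Mateo ∩ Idris ∩ Keanu: 12:45-18:05, 19:20-19:25.
The longest is 12:45-18:05 at 320 minutes.

320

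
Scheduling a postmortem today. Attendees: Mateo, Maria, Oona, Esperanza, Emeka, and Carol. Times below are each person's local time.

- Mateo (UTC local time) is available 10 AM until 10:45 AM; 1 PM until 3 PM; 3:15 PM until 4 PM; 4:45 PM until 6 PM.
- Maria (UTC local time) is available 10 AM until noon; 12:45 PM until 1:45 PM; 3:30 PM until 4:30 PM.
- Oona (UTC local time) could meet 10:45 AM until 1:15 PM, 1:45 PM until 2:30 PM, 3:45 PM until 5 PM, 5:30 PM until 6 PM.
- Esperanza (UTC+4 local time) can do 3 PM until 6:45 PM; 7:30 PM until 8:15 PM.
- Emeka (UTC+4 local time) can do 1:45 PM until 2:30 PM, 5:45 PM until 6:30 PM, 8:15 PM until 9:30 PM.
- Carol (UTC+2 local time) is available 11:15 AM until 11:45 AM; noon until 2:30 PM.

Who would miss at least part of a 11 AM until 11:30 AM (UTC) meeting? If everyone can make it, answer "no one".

Emeka, Mateo

Mateo in UTC: 10:00-10:45, 13:00-15:00, 15:15-16:00, 16:45-18:00.
Maria in UTC: 10:00-12:00, 12:45-13:45, 15:30-16:30.
Oona in UTC: 10:45-13:15, 13:45-14:30, 15:45-17:00, 17:30-18:00.
Esperanza in UTC: 11:00-14:45, 15:30-16:15 (subtract 4h to convert from UTC+4).
Emeka in UTC: 09:45-10:30, 13:45-14:30, 16:15-17:30 (subtract 4h to convert from UTC+4).
Carol in UTC: 09:15-09:45, 10:00-12:30 (subtract 2h to convert from UTC+2).
Mateo: not fully free for 11:00-11:30. Maria: free for 11:00-11:30. Oona: free for 11:00-11:30. Esperanza: free for 11:00-11:30. Emeka: not fully free for 11:00-11:30. Carol: free for 11:00-11:30.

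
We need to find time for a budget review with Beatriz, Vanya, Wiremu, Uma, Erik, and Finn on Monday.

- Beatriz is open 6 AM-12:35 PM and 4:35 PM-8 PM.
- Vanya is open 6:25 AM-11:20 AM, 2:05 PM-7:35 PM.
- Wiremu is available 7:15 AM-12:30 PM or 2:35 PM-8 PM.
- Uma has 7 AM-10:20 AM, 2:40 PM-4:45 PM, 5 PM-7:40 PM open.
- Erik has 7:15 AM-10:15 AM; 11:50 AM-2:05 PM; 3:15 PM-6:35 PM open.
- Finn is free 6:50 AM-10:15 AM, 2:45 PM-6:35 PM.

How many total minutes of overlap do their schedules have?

285

Beatriz ∩ Vanya: 06:25-11:20, 16:35-19:35.
Beatriz ∩ Vanya ∩ Wiremu: 07:15-11:20, 16:35-19:35.
Beatriz ∩ Vanya ∩ Wiremu ∩ Uma: 07:15-10:20, 16:35-16:45, 17:00-19:35.
Beatriz ∩ Vanya ∩ Wiremu ∩ Uma ∩ Erik: 07:15-10:15, 16:35-16:45, 17:00-18:35.
Beatriz ∩ Vanya ∩ Wiremu ∩ Uma ∩ Erik ∩ Finn: 07:15-10:15, 16:35-16:45, 17:00-18:35.
Summing the common windows: 180 + 10 + 95 = 285 minutes.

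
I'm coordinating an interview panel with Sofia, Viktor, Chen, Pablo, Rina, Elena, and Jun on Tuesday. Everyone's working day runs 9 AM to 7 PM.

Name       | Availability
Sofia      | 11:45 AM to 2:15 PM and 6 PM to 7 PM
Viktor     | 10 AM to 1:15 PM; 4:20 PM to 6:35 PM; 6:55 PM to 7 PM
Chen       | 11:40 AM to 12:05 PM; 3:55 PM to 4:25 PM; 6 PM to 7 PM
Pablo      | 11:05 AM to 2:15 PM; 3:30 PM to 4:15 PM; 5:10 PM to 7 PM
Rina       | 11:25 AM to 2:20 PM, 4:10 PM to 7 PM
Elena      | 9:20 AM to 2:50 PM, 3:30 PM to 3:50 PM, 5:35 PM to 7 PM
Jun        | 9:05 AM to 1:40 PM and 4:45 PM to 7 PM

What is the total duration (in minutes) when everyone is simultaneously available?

60

Sofia ∩ Viktor: 11:45-13:15, 18:00-18:35, 18:55-19:00.
Sofia ∩ Viktor ∩ Chen: 11:45-12:05, 18:00-18:35, 18:55-19:00.
Sofia ∩ Viktor ∩ Chen ∩ Pablo: 11:45-12:05, 18:00-18:35, 18:55-19:00.
Sofia ∩ Viktor ∩ Chen ∩ Pablo ∩ Rina: 11:45-12:05, 18:00-18:35, 18:55-19:00.
Sofia ∩ Viktor ∩ Chen ∩ Pablo ∩ Rina ∩ Elena: 11:45-12:05, 18:00-18:35, 18:55-19:00.
Sofia ∩ Viktor ∩ Chen ∩ Pablo ∩ Rina ∩ Elena ∩ Jun: 11:45-12:05, 18:00-18:35, 18:55-19:00.
Those are the intersection windows.
Summing the common windows: 20 + 35 + 5 = 60 minutes.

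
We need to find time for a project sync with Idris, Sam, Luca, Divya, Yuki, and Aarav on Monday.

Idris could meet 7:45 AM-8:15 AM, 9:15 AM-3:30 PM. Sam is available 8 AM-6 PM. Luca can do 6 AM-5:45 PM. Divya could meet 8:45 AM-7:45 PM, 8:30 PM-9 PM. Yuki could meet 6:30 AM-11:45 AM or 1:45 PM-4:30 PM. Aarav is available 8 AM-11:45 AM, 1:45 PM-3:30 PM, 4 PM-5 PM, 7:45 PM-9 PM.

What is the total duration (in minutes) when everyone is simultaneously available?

255

Idris ∩ Sam: 08:00-08:15, 09:15-15:30.
Idris ∩ Sam ∩ Luca: 08:00-08:15, 09:15-15:30.
Idris ∩ Sam ∩ Luca ∩ Divya: 09:15-15:30.
Idris ∩ Sam ∩ Luca ∩ Divya ∩ Yuki: 09:15-11:45, 13:45-15:30.
Idris ∩ Sam ∩ Luca ∩ Divya ∩ Yuki ∩ Aarav: 09:15-11:45, 13:45-15:30.
Those are the intersection windows.
Summing the common windows: 150 + 105 = 255 minutes.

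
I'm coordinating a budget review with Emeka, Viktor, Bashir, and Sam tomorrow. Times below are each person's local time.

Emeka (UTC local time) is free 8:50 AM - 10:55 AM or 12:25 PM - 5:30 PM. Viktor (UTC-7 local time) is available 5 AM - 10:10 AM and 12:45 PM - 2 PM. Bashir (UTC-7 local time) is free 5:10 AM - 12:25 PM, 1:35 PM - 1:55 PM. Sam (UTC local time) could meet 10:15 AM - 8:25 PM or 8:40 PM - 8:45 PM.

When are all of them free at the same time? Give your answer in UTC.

Emeka in UTC: 08:50-10:55, 12:25-17:30.
Viktor in UTC: 12:00-17:10, 19:45-21:00 (add 7h to convert from UTC-7).
Bashir in UTC: 12:10-19:25, 20:35-20:55 (add 7h to convert from UTC-7).
Sam in UTC: 10:15-20:25, 20:40-20:45.
Emeka ∩ Viktor: 12:25-17:10.
Emeka ∩ Viktor ∩ Bashir: 12:25-17:10.
Emeka ∩ Viktor ∩ Bashir ∩ Sam: 12:25-17:10.
So the common availability across everyone is 12:25-17:10.

12:25-17:10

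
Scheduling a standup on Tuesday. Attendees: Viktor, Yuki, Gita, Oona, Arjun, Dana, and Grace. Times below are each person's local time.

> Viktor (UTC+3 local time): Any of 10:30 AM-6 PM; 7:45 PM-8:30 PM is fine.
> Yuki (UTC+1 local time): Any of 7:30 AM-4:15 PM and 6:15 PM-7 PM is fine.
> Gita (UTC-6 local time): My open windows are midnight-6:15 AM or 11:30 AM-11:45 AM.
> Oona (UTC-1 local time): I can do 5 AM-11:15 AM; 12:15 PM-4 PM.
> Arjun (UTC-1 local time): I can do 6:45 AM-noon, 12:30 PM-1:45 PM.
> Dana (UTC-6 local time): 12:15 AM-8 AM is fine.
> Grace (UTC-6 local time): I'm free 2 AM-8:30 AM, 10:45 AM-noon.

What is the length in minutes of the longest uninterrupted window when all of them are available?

255

Viktor in UTC: 07:30-15:00, 16:45-17:30 (subtract 3h to convert from UTC+3).
Yuki in UTC: 06:30-15:15, 17:15-18:00 (subtract 1h to convert from UTC+1).
Gita in UTC: 06:00-12:15, 17:30-17:45 (add 6h to convert from UTC-6).
Oona in UTC: 06:00-12:15, 13:15-17:00 (add 1h to convert from UTC-1).
Arjun in UTC: 07:45-13:00, 13:30-14:45 (add 1h to convert from UTC-1).
Dana in UTC: 06:15-14:00 (add 6h to convert from UTC-6).
Grace in UTC: 08:00-14:30, 16:45-18:00 (add 6h to convert from UTC-6).
Viktor ∩ Yuki: 07:30-15:00, 17:15-17:30.
Viktor ∩ Yuki ∩ Gita: 07:30-12:15.
Viktor ∩ Yuki ∩ Gita ∩ Oona: 07:30-12:15.
Viktor ∩ Yuki ∩ Gita ∩ Oona ∩ Arjun: 07:45-12:15.
Viktor ∩ Yuki ∩ Gita ∩ Oona ∩ Arjun ∩ Dana: 07:45-12:15.
Viktor ∩ Yuki ∩ Gita ∩ Oona ∩ Arjun ∩ Dana ∩ Grace: 08:00-12:15.
The longest is 08:00-12:15 at 255 minutes.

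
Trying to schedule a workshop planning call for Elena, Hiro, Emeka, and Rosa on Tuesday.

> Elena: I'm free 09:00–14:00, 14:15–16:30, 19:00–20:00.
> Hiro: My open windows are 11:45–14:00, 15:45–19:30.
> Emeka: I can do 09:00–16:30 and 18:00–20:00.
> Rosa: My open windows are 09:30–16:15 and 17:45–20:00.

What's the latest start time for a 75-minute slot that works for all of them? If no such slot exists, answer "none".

12:45

Elena ∩ Hiro: 11:45-14:00, 15:45-16:30, 19:00-19:30.
Elena ∩ Hiro ∩ Emeka: 11:45-14:00, 15:45-16:30, 19:00-19:30.
Elena ∩ Hiro ∩ Emeka ∩ Rosa: 11:45-14:00, 15:45-16:15, 19:00-19:30.
The last common window of at least 75 minutes is 11:45-14:00; a 75-minute meeting can start as late as 12:45 and still end by 14:00.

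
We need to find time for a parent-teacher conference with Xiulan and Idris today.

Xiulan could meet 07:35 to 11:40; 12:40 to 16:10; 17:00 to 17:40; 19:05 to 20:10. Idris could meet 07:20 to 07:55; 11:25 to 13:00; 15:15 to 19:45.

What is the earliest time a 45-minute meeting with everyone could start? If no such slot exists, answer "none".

Xiulan ∩ Idris: 07:35-07:55, 11:25-11:40, 12:40-13:00, 15:15-16:10, 17:00-17:40, 19:05-19:45.
The first common window of at least 45 minutes is 15:15-16:10, so the earliest start is 15:15.

15:15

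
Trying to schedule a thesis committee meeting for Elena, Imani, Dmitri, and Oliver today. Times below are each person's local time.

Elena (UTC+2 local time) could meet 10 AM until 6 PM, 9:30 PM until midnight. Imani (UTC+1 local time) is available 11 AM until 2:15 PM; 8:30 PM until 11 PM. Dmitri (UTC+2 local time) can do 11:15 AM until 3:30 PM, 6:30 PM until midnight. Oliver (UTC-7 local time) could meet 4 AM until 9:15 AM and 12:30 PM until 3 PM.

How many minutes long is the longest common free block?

150

Elena in UTC: 08:00-16:00, 19:30-22:00 (subtract 2h to convert from UTC+2).
Imani in UTC: 10:00-13:15, 19:30-22:00 (subtract 1h to convert from UTC+1).
Dmitri in UTC: 09:15-13:30, 16:30-22:00 (subtract 2h to convert from UTC+2).
Oliver in UTC: 11:00-16:15, 19:30-22:00 (add 7h to convert from UTC-7).
Elena ∩ Imani: 10:00-13:15, 19:30-22:00.
Elena ∩ Imani ∩ Dmitri: 10:00-13:15, 19:30-22:00.
Elena ∩ Imani ∩ Dmitri ∩ Oliver: 11:00-13:15, 19:30-22:00.
Those are the intersection windows.
The longest is 19:30-22:00 at 150 minutes.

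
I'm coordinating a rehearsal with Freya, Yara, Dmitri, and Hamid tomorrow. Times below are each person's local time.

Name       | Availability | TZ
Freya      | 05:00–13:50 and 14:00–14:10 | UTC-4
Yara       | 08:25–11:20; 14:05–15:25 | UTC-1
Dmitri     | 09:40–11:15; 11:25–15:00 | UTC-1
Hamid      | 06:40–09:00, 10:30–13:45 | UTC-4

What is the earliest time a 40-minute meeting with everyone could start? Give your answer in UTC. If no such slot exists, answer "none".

Freya in UTC: 09:00-17:50, 18:00-18:10 (add 4h to convert from UTC-4).
Yara in UTC: 09:25-12:20, 15:05-16:25 (add 1h to convert from UTC-1).
Dmitri in UTC: 10:40-12:15, 12:25-16:00 (add 1h to convert from UTC-1).
Hamid in UTC: 10:40-13:00, 14:30-17:45 (add 4h to convert from UTC-4).
Freya ∩ Yara: 09:25-12:20, 15:05-16:25.
Freya ∩ Yara ∩ Dmitri: 10:40-12:15, 15:05-16:00.
Freya ∩ Yara ∩ Dmitri ∩ Hamid: 10:40-12:15, 15:05-16:00.
The first common window of at least 40 minutes is 10:40-12:15, so the earliest start is 10:40.

10:40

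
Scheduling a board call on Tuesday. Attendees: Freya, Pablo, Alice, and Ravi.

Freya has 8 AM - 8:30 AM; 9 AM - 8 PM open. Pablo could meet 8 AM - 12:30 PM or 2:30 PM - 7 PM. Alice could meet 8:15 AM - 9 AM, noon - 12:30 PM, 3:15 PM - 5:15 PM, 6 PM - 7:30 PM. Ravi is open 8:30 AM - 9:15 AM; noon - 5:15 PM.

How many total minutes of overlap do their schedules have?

Freya ∩ Pablo: 08:00-08:30, 09:00-12:30, 14:30-19:00.
Freya ∩ Pablo ∩ Alice: 08:15-08:30, 12:00-12:30, 15:15-17:15, 18:00-19:00.
Freya ∩ Pablo ∩ Alice ∩ Ravi: 12:00-12:30, 15:15-17:15.
Summing the common windows: 30 + 120 = 150 minutes.

150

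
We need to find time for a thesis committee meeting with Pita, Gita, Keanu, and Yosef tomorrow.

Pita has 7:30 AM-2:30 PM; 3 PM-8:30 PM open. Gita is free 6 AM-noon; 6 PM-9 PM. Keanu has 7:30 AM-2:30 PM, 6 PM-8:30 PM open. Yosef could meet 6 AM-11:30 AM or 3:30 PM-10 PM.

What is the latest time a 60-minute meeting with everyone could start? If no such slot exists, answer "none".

Pita ∩ Gita: 07:30-12:00, 18:00-20:30.
Pita ∩ Gita ∩ Keanu: 07:30-12:00, 18:00-20:30.
Pita ∩ Gita ∩ Keanu ∩ Yosef: 07:30-11:30, 18:00-20:30.
So the common availability across everyone is 07:30-11:30, 18:00-20:30.
The last common window of at least 60 minutes is 18:00-20:30; a 60-minute meeting can start as late as 19:30 and still end by 20:30.

19:30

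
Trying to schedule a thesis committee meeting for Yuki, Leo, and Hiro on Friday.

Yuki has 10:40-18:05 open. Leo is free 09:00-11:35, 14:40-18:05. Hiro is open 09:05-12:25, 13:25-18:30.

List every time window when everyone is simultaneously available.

10:40-11:35, 14:40-18:05

Yuki ∩ Leo: 10:40-11:35, 14:40-18:05.
Yuki ∩ Leo ∩ Hiro: 10:40-11:35, 14:40-18:05.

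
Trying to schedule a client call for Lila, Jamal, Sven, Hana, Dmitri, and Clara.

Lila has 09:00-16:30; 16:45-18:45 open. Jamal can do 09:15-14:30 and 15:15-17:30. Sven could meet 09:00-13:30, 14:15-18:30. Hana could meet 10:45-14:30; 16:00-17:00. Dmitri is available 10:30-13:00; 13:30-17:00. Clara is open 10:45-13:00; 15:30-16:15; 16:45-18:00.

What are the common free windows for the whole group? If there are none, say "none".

Lila ∩ Jamal: 09:15-14:30, 15:15-16:30, 16:45-17:30.
Lila ∩ Jamal ∩ Sven: 09:15-13:30, 14:15-14:30, 15:15-16:30, 16:45-17:30.
Lila ∩ Jamal ∩ Sven ∩ Hana: 10:45-13:30, 14:15-14:30, 16:00-16:30, 16:45-17:00.
Lila ∩ Jamal ∩ Sven ∩ Hana ∩ Dmitri: 10:45-13:00, 14:15-14:30, 16:00-16:30, 16:45-17:00.
Lila ∩ Jamal ∩ Sven ∩ Hana ∩ Dmitri ∩ Clara: 10:45-13:00, 16:00-16:15, 16:45-17:00.

10:45-13:00, 16:00-16:15, 16:45-17:00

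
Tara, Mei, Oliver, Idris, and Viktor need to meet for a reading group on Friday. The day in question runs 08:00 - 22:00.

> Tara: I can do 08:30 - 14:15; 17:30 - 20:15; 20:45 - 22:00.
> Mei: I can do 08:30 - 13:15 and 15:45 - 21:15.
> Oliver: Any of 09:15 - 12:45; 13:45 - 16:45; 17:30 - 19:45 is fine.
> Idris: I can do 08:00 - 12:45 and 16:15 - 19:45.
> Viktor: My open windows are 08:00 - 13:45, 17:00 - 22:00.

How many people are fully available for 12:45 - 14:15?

Tara can make the full 12:45-14:15 slot — that's 1.

1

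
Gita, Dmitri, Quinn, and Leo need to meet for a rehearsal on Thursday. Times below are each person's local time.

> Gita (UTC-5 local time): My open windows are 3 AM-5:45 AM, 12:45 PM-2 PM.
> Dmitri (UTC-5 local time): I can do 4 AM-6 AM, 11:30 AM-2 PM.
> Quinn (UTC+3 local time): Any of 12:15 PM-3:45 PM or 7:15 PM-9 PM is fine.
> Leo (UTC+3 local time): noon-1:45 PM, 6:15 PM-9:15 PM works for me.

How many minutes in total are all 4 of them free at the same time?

Gita in UTC: 08:00-10:45, 17:45-19:00 (add 5h to convert from UTC-5).
Dmitri in UTC: 09:00-11:00, 16:30-19:00 (add 5h to convert from UTC-5).
Quinn in UTC: 09:15-12:45, 16:15-18:00 (subtract 3h to convert from UTC+3).
Leo in UTC: 09:00-10:45, 15:15-18:15 (subtract 3h to convert from UTC+3).
Gita ∩ Dmitri: 09:00-10:45, 17:45-19:00.
Gita ∩ Dmitri ∩ Quinn: 09:15-10:45, 17:45-18:00.
Gita ∩ Dmitri ∩ Quinn ∩ Leo: 09:15-10:45, 17:45-18:00.
Summing the common windows: 90 + 15 = 105 minutes.

105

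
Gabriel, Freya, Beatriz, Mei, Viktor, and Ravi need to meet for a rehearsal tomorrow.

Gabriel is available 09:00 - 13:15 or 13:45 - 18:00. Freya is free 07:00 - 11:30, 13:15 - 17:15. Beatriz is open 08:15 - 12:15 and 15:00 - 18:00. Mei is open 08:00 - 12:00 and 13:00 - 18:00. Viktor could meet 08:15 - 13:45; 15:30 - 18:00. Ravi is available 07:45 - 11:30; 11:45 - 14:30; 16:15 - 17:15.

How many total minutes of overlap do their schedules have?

Gabriel ∩ Freya: 09:00-11:30, 13:45-17:15.
Gabriel ∩ Freya ∩ Beatriz: 09:00-11:30, 15:00-17:15.
Gabriel ∩ Freya ∩ Beatriz ∩ Mei: 09:00-11:30, 15:00-17:15.
Gabriel ∩ Freya ∩ Beatriz ∩ Mei ∩ Viktor: 09:00-11:30, 15:30-17:15.
Gabriel ∩ Freya ∩ Beatriz ∩ Mei ∩ Viktor ∩ Ravi: 09:00-11:30, 16:15-17:15.
Summing the common windows: 150 + 60 = 210 minutes.

210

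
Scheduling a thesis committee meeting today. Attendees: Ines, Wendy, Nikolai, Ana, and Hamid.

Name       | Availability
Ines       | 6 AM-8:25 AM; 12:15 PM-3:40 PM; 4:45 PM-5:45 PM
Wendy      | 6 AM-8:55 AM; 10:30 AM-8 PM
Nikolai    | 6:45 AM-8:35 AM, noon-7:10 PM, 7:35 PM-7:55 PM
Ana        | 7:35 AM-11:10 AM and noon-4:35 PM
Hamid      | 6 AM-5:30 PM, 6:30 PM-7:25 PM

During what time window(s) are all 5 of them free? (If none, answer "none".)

Ines ∩ Wendy: 06:00-08:25, 12:15-15:40, 16:45-17:45.
Ines ∩ Wendy ∩ Nikolai: 06:45-08:25, 12:15-15:40, 16:45-17:45.
Ines ∩ Wendy ∩ Nikolai ∩ Ana: 07:35-08:25, 12:15-15:40.
Ines ∩ Wendy ∩ Nikolai ∩ Ana ∩ Hamid: 07:35-08:25, 12:15-15:40.

07:35-08:25, 12:15-15:40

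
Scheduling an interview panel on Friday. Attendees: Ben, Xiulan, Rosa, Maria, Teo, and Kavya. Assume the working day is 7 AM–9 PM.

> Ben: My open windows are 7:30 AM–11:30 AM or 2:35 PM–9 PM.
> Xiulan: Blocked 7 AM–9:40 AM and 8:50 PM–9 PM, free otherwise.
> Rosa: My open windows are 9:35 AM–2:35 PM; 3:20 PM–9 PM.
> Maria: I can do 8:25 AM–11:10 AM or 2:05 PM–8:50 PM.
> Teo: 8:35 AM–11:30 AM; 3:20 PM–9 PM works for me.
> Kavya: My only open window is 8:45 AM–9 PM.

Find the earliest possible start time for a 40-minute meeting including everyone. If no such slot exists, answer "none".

Ben free: 07:30-11:30, 14:35-21:00.
Xiulan free: 09:40-20:50 (invert busy blocks within the working day).
Rosa free: 09:35-14:35, 15:20-21:00.
Maria free: 08:25-11:10, 14:05-20:50.
Teo free: 08:35-11:30, 15:20-21:00.
Kavya free: 08:45-21:00.
Ben ∩ Xiulan: 09:40-11:30, 14:35-20:50.
Ben ∩ Xiulan ∩ Rosa: 09:40-11:30, 15:20-20:50.
Ben ∩ Xiulan ∩ Rosa ∩ Maria: 09:40-11:10, 15:20-20:50.
Ben ∩ Xiulan ∩ Rosa ∩ Maria ∩ Teo: 09:40-11:10, 15:20-20:50.
Ben ∩ Xiulan ∩ Rosa ∩ Maria ∩ Teo ∩ Kavya: 09:40-11:10, 15:20-20:50.
So the common availability across everyone is 09:40-11:10, 15:20-20:50.
The first common window of at least 40 minutes is 09:40-11:10, so the earliest start is 09:40.

09:40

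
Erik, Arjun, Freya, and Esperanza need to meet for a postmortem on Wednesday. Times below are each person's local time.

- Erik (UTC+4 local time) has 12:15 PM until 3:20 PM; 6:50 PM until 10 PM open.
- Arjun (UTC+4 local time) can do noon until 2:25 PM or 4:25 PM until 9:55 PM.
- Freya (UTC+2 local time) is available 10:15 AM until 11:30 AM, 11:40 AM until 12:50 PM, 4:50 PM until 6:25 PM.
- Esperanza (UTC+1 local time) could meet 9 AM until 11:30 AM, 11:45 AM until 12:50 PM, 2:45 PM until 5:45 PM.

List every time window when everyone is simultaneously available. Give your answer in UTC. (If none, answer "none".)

08:15-09:30, 09:40-10:25, 14:50-16:25

Erik in UTC: 08:15-11:20, 14:50-18:00 (subtract 4h to convert from UTC+4).
Arjun in UTC: 08:00-10:25, 12:25-17:55 (subtract 4h to convert from UTC+4).
Freya in UTC: 08:15-09:30, 09:40-10:50, 14:50-16:25 (subtract 2h to convert from UTC+2).
Esperanza in UTC: 08:00-10:30, 10:45-11:50, 13:45-16:45 (subtract 1h to convert from UTC+1).
Erik ∩ Arjun: 08:15-10:25, 14:50-17:55.
Erik ∩ Arjun ∩ Freya: 08:15-09:30, 09:40-10:25, 14:50-16:25.
Erik ∩ Arjun ∩ Freya ∩ Esperanza: 08:15-09:30, 09:40-10:25, 14:50-16:25.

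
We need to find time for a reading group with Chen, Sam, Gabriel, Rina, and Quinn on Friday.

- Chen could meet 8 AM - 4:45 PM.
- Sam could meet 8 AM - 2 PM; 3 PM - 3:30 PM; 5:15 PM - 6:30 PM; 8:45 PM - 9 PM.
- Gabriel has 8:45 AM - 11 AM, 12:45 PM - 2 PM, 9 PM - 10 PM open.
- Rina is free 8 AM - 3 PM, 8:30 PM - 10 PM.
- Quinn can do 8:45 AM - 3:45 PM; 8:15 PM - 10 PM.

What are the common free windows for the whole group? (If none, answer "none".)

08:45-11:00, 12:45-14:00

Chen ∩ Sam: 08:00-14:00, 15:00-15:30.
Chen ∩ Sam ∩ Gabriel: 08:45-11:00, 12:45-14:00.
Chen ∩ Sam ∩ Gabriel ∩ Rina: 08:45-11:00, 12:45-14:00.
Chen ∩ Sam ∩ Gabriel ∩ Rina ∩ Quinn: 08:45-11:00, 12:45-14:00.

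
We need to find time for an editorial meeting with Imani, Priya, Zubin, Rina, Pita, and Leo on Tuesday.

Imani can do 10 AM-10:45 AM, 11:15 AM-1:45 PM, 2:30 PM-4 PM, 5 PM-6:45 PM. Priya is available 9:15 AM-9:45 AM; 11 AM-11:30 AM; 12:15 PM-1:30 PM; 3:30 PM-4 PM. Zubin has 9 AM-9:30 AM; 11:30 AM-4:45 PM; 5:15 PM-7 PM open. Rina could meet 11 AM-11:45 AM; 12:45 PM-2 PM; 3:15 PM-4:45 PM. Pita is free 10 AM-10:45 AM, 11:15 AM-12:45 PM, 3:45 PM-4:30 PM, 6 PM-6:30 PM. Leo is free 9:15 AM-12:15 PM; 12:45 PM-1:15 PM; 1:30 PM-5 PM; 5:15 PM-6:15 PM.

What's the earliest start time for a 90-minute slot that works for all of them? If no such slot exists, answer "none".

none

Imani ∩ Priya: 11:15-11:30, 12:15-13:30, 15:30-16:00.
Imani ∩ Priya ∩ Zubin: 12:15-13:30, 15:30-16:00.
Imani ∩ Priya ∩ Zubin ∩ Rina: 12:45-13:30, 15:30-16:00.
Imani ∩ Priya ∩ Zubin ∩ Rina ∩ Pita: 15:45-16:00.
Imani ∩ Priya ∩ Zubin ∩ Rina ∩ Pita ∩ Leo: 15:45-16:00.
So the common availability across everyone is 15:45-16:00.
No common window is at least 90 minutes long.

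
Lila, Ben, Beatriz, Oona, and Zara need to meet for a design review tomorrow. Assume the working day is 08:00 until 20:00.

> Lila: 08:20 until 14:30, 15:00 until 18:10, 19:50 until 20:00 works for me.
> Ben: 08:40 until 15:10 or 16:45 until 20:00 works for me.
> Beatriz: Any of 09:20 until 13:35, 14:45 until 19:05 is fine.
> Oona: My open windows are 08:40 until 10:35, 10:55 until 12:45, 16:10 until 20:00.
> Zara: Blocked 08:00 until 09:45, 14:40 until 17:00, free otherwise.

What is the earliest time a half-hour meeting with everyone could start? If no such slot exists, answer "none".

Lila free: 08:20-14:30, 15:00-18:10, 19:50-20:00.
Ben free: 08:40-15:10, 16:45-20:00.
Beatriz free: 09:20-13:35, 14:45-19:05.
Oona free: 08:40-10:35, 10:55-12:45, 16:10-20:00.
Zara free: 09:45-14:40, 17:00-20:00 (invert busy blocks within the working day).
Lila ∩ Ben: 08:40-14:30, 15:00-15:10, 16:45-18:10, 19:50-20:00.
Lila ∩ Ben ∩ Beatriz: 09:20-13:35, 15:00-15:10, 16:45-18:10.
Lila ∩ Ben ∩ Beatriz ∩ Oona: 09:20-10:35, 10:55-12:45, 16:45-18:10.
Lila ∩ Ben ∩ Beatriz ∩ Oona ∩ Zara: 09:45-10:35, 10:55-12:45, 17:00-18:10.
The first common window of at least 30 minutes is 09:45-10:35, so the earliest start is 09:45.

09:45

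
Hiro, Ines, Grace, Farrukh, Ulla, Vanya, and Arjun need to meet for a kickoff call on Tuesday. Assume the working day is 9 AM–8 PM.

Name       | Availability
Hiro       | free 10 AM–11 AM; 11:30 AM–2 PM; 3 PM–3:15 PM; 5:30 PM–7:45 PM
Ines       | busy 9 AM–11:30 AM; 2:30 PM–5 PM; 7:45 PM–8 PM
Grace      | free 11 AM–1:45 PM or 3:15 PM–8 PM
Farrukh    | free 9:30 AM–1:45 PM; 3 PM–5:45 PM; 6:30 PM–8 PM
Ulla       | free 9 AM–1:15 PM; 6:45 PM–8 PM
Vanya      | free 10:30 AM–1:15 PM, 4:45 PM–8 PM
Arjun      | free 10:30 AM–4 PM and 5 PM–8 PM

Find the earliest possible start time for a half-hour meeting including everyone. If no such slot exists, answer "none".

11:30

Hiro free: 10:00-11:00, 11:30-14:00, 15:00-15:15, 17:30-19:45.
Ines free: 11:30-14:30, 17:00-19:45 (invert busy blocks within the working day).
Grace free: 11:00-13:45, 15:15-20:00.
Farrukh free: 09:30-13:45, 15:00-17:45, 18:30-20:00.
Ulla free: 09:00-13:15, 18:45-20:00.
Vanya free: 10:30-13:15, 16:45-20:00.
Arjun free: 10:30-16:00, 17:00-20:00.
Hiro ∩ Ines: 11:30-14:00, 17:30-19:45.
Hiro ∩ Ines ∩ Grace: 11:30-13:45, 17:30-19:45.
Hiro ∩ Ines ∩ Grace ∩ Farrukh: 11:30-13:45, 17:30-17:45, 18:30-19:45.
Hiro ∩ Ines ∩ Grace ∩ Farrukh ∩ Ulla: 11:30-13:15, 18:45-19:45.
Hiro ∩ Ines ∩ Grace ∩ Farrukh ∩ Ulla ∩ Vanya: 11:30-13:15, 18:45-19:45.
Hiro ∩ Ines ∩ Grace ∩ Farrukh ∩ Ulla ∩ Vanya ∩ Arjun: 11:30-13:15, 18:45-19:45.
Those are the intersection windows.
The first common window of at least 30 minutes is 11:30-13:15, so the earliest start is 11:30.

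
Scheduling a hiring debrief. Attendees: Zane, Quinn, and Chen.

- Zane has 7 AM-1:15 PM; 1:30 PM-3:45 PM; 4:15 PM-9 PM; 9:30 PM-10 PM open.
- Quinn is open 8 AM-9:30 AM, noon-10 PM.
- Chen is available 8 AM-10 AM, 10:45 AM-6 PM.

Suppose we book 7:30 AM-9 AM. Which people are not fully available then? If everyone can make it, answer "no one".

Chen, Quinn

Zane: free for 07:30-09:00. Quinn: not fully free for 07:30-09:00. Chen: not fully free for 07:30-09:00.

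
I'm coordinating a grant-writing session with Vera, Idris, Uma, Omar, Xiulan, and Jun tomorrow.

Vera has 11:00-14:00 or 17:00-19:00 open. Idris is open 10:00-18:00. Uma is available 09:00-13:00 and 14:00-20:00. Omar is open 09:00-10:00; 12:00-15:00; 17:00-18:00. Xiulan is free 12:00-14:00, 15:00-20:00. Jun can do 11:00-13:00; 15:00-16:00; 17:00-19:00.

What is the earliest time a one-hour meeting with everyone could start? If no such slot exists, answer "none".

Vera ∩ Idris: 11:00-14:00, 17:00-18:00.
Vera ∩ Idris ∩ Uma: 11:00-13:00, 17:00-18:00.
Vera ∩ Idris ∩ Uma ∩ Omar: 12:00-13:00, 17:00-18:00.
Vera ∩ Idris ∩ Uma ∩ Omar ∩ Xiulan: 12:00-13:00, 17:00-18:00.
Vera ∩ Idris ∩ Uma ∩ Omar ∩ Xiulan ∩ Jun: 12:00-13:00, 17:00-18:00.
So the common availability across everyone is 12:00-13:00, 17:00-18:00.
The first common window of at least 60 minutes is 12:00-13:00, so the earliest start is 12:00.

12:00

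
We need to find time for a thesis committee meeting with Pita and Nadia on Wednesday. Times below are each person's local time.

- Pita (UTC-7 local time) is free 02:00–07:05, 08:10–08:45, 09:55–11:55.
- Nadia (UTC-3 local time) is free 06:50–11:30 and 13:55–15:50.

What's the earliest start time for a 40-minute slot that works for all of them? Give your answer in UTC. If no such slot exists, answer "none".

Pita in UTC: 09:00-14:05, 15:10-15:45, 16:55-18:55 (add 7h to convert from UTC-7).
Nadia in UTC: 09:50-14:30, 16:55-18:50 (add 3h to convert from UTC-3).
Pita ∩ Nadia: 09:50-14:05, 16:55-18:50.
So the common availability across everyone is 09:50-14:05, 16:55-18:50.
The first common window of at least 40 minutes is 09:50-14:05, so the earliest start is 09:50.

09:50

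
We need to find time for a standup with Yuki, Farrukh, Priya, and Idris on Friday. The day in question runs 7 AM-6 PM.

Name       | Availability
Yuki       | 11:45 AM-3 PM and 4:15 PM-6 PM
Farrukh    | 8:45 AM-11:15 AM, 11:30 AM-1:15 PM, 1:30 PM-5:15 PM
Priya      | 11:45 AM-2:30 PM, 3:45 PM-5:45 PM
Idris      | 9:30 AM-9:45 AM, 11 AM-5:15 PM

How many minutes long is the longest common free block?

Yuki ∩ Farrukh: 11:45-13:15, 13:30-15:00, 16:15-17:15.
Yuki ∩ Farrukh ∩ Priya: 11:45-13:15, 13:30-14:30, 16:15-17:15.
Yuki ∩ Farrukh ∩ Priya ∩ Idris: 11:45-13:15, 13:30-14:30, 16:15-17:15.
The longest is 11:45-13:15 at 90 minutes.

90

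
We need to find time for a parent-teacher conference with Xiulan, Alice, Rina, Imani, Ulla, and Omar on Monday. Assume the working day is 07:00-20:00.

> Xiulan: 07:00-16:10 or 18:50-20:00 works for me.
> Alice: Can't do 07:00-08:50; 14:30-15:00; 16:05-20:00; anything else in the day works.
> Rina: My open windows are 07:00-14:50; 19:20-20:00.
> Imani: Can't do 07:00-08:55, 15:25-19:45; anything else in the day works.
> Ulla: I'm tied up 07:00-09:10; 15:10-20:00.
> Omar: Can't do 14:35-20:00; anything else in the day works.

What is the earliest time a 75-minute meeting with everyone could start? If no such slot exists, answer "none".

09:10

Xiulan free: 07:00-16:10, 18:50-20:00.
Alice free: 08:50-14:30, 15:00-16:05 (invert busy blocks within the working day).
Rina free: 07:00-14:50, 19:20-20:00.
Imani free: 08:55-15:25, 19:45-20:00 (invert busy blocks within the working day).
Ulla free: 09:10-15:10 (invert busy blocks within the working day).
Omar free: 07:00-14:35 (invert busy blocks within the working day).
Xiulan ∩ Alice: 08:50-14:30, 15:00-16:05.
Xiulan ∩ Alice ∩ Rina: 08:50-14:30.
Xiulan ∩ Alice ∩ Rina ∩ Imani: 08:55-14:30.
Xiulan ∩ Alice ∩ Rina ∩ Imani ∩ Ulla: 09:10-14:30.
Xiulan ∩ Alice ∩ Rina ∩ Imani ∩ Ulla ∩ Omar: 09:10-14:30.
The first common window of at least 75 minutes is 09:10-14:30, so the earliest start is 09:10.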